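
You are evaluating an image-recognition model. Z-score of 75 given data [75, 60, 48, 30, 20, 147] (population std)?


μ = 63.3333, σ = 41.5759
z = (75 - 63.3333)/41.5759 = 0.2806

0.2806


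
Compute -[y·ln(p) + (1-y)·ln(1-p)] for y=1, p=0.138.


BCE = -[y·ln(p) + (1-y)·ln(1-p)]
= -1·ln(0.138) - 0
= -ln(0.138) = 1.9805

1.9805


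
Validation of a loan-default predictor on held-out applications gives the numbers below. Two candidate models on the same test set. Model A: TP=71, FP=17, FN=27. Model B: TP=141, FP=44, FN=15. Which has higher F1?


Model A: P=71/88=0.8068, R=71/98=0.7245, F1=2PR/(P+R)=2TP/(2TP+FP+FN)=142/186=0.7634
Model B: P=141/185=0.7622, R=141/156=0.9038, F1=2PR/(P+R)=2TP/(2TP+FP+FN)=282/341=0.827
0.7634 < 0.827 → Model B

Model B


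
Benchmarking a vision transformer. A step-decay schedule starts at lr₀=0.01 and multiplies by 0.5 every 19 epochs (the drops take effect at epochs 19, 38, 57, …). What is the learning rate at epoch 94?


n_drops = ⌊94/19⌋ = 4
lr = 0.01·0.5^4 = 0.01·0.0625 = 0.000625

0.000625


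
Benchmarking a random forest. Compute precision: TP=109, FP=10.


Precision = TP/(TP+FP)
= 109/(109+10)
= 109/119 = 91.6%

91.6%


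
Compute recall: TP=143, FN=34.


Recall = TP/(TP+FN)
= 143/(143+34)
= 143/177 = 80.79%

80.79%


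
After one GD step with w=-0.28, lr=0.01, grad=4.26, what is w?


w_new = w - α·∇
= -0.28 - 0.01·4.26
= -0.28 - 0.0426
= -0.3226

-0.3226


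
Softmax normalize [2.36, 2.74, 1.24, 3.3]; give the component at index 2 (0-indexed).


Exponentials: e^2.36=10.591, e^2.74=15.487, e^1.24=3.4556, e^3.3=27.1126
Sum = 56.6462
Softmax = [0.187, 0.2734, 0.061, 0.4786]
p[2] = 3.4556/56.6462 = 0.061

0.061


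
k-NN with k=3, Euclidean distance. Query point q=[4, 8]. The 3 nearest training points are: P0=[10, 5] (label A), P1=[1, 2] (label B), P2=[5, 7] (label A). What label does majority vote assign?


d(q,P0) = 6.7082  (label A)
d(q,P1) = 6.7082  (label B)
d(q,P2) = 1.4142  (label A)
Votes: A=2, B=1
Majority → A

A


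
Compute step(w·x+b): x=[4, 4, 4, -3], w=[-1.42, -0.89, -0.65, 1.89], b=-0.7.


z = (4)·(-1.42) + (4)·(-0.89) + (4)·(-0.65) + (-3)·(1.89) - 0.7
  = -18.21
step(z) = 0 (z<0)

0


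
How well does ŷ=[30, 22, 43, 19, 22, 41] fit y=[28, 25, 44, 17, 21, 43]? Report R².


ȳ = 29.6667
SS_res = Σ(y-ŷ)² = 23
SS_tot = Σ(y-ȳ)² = 643.33
R² = 1 - SS_res/SS_tot = 1 - 0.0358 = 0.9642

0.9642


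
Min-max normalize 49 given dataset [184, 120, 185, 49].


min=49, max=185
(49-49)/(185-49) = 0/136 = 0.0

0.0


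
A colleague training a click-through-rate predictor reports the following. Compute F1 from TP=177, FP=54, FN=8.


Precision = 177/231 = 0.7662
Recall = 177/185 = 0.9568
F1 = 2·P·R/(P+R) = 2·TP/(2·TP+FP+FN) = 354/(354+54+8) = 354/416 = 0.851

0.851


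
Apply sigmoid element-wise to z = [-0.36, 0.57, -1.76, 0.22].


σ(-0.36) = 1/(1+e^0.36) = 0.411
σ(0.57) = 1/(1+e^-0.57) = 0.6388
σ(-1.76) = 1/(1+e^1.76) = 0.1468
σ(0.22) = 1/(1+e^-0.22) = 0.5548
result = [0.411, 0.6388, 0.1468, 0.5548]

[0.411, 0.6388, 0.1468, 0.5548]


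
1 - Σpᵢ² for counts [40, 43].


Probabilities: [40/83, 43/83] ≈ [0.4819, 0.5181]
Σpᵢ² = (1600 + 1849)/83² = 3449/6889
Gini = 1 - Σpᵢ² = 1 - 3449/6889 = 0.4993

0.4993


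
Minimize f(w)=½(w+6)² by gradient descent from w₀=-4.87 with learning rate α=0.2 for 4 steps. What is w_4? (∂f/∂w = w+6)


step 1: grad = -4.87+6 = 1.13; w = -4.87 - 0.2·(1.13) = -5.096
step 2: grad = -5.096+6 = 0.904; w = -5.096 - 0.2·(0.904) = -5.2768
step 3: grad = -5.2768+6 = 0.7232; w = -5.2768 - 0.2·(0.7232) = -5.42144
step 4: grad = -5.42144+6 = 0.57856; w = -5.42144 - 0.2·(0.57856) = -5.537152

-5.537152


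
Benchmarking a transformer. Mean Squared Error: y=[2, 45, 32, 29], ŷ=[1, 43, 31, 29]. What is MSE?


Squared errors: (2-1)²=1, (45-43)²=4, (32-31)²=1, (29-29)²=0
Sum = 6
MSE = 6/4 = 3/2

3/2


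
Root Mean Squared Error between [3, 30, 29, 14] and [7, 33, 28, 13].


MSE = 27/4 = 6.75
RMSE = √(27/4) = 2.5981

2.5981


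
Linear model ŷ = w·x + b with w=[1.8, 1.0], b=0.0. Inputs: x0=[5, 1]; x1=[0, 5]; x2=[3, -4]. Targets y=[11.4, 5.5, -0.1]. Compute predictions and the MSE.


ŷ0 = (1.8)·(5) + (1.0)·(1) + 0.0 = 10.0
ŷ1 = (1.8)·(0) + (1.0)·(5) + 0.0 = 5.0
ŷ2 = (1.8)·(3) + (1.0)·(-4) + 0.0 = 1.4
errors² = [1.96, 0.25, 2.25]
MSE = 4.4600/3 = 1.4867

1.4867


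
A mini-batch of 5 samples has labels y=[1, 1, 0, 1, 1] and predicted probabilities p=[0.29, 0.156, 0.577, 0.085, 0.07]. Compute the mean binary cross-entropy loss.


L[0] = -ln(0.29) = 1.2379
L[1] = -ln(0.156) = 1.8579
L[2] = -ln(1-0.577) = -ln(0.423) = 0.8604
L[3] = -ln(0.085) = 2.4651
L[4] = -ln(0.07) = 2.6593
mean = (1.2379 + 1.8579 + 0.8604 + 2.4651 + 2.6593)/5 = 1.8161

1.8161


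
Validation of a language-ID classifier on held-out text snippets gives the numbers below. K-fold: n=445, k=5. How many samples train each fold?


Fold size = 445/5 = 89
Training per fold = 445 - 89 = 356

356


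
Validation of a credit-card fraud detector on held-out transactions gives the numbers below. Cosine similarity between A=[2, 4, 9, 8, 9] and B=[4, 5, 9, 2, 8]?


A·B = 2·4 + 4·5 + 9·9 + 8·2 + 9·8 = 197
‖A‖ = √246 = 15.6844, ‖B‖ = √190 = 13.784
cos = 197/(√246·√190) = 197/√46740 = 0.9112

0.9112


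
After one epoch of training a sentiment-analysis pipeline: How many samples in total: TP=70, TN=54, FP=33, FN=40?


Total = TP + TN + FP + FN
= 70 + 54 + 33 + 40
= 197
(Predicted positive: 103, predicted negative: 94)

197


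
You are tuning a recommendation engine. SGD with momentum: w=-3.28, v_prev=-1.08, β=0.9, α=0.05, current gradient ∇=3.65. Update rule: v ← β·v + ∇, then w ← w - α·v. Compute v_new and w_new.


v_new = 0.9·-1.08 + 3.65 = -0.972 + 3.65 = 2.678
w_new = -3.28 - 0.05·2.678 = -3.28 - 0.1339 = -3.4139

v_new=2.678, w_new=-3.4139


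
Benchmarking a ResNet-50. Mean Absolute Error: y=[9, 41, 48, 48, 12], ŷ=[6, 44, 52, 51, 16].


Absolute errors: |9-6|=3, |41-44|=3, |48-52|=4, |48-51|=3, |12-16|=4
Sum = 17
MAE = 17/5 = 17/5

17/5


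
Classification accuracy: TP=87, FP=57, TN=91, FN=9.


Accuracy = (TP+TN)/(TP+TN+FP+FN)
= (87+91)/(244)
= 178/244 = 72.95%

72.95%


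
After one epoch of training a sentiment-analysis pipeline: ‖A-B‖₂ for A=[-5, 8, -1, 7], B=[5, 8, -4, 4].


d = √((-5-5)² + (8-8)² + (-1+ 4)² + (7-4)²)
  = √(100 + 0 + 9 + 9)
  = √118 = 10.8628

10.8628


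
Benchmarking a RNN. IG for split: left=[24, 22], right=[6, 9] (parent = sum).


Parent = [30, 31], H_parent = 0.9998
H_left = 0.9986 (n=46), H_right = 0.971 (n=15)
H_children = (46/61)·0.9986 + (15/61)·0.971 = 0.9918
IG = 0.9998 - 0.9918 = 0.008

0.008


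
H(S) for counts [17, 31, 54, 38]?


Probabilities: [17/140, 31/140, 54/140, 38/140] ≈ [0.1214, 0.2214, 0.3857, 0.2714]
H = -((17/140)·log₂(17/140) + (31/140)·log₂(31/140) + (54/140)·log₂(54/140) + (38/140)·log₂(38/140))
  = 1.8918 bits

1.8918 bits


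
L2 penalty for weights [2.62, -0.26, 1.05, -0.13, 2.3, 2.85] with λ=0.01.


‖w‖₂² = (2.62)² + (-0.26)² + (1.05)² + (-0.13)² + (2.3)² + (2.85)²
     = 6.8644 + 0.0676 + 1.1025 + 0.0169 + 5.29 + 8.1225
     = 21.4639
λ·‖w‖₂² = 0.01·21.4639 = 0.214639

0.214639


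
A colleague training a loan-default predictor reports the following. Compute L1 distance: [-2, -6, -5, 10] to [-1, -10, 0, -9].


d = |-2+ 1| + |-6+ 10| + |-5-0| + |10+ 9|
  = 1 + 4 + 5 + 19
  = 29

29


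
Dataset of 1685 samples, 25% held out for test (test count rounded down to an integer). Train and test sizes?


Test = ⌊1685·25/100⌋ = 421
Train = 1685 - 421 = 1264

Train: 1264, Test: 421


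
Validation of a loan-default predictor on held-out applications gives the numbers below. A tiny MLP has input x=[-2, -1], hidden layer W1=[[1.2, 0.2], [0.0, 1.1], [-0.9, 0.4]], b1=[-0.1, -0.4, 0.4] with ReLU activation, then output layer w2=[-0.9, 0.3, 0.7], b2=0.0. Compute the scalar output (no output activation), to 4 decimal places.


z1[0] = (1.2)·(-2) + (0.2)·(-1) - 0.1 = -2.7
z1[1] = (0.0)·(-2) + (1.1)·(-1) - 0.4 = -1.5
z1[2] = (-0.9)·(-2) + (0.4)·(-1) + 0.4 = 1.8
h = ReLU(z1) = [0.0, 0.0, 1.8]
output = (-0.9)·(0.0) + (0.3)·(0.0) + (0.7)·(1.8) + 0.0 = 1.26

1.26


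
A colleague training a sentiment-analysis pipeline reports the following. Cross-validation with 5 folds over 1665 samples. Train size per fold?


Fold size = 1665/5 = 333
Training per fold = 1665 - 333 = 1332

1332


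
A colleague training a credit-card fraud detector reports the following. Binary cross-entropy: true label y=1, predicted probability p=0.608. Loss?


BCE = -[y·ln(p) + (1-y)·ln(1-p)]
= -1·ln(0.608) - 0
= -ln(0.608) = 0.4976

0.4976


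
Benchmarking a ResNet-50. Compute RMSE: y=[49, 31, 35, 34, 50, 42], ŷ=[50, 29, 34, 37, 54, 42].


MSE = 31/6 = 5.1667
RMSE = √(31/6) = 2.273

2.273


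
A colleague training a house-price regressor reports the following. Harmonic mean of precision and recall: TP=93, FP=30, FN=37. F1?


Precision = 93/123 = 0.7561
Recall = 93/130 = 0.7154
F1 = 2·P·R/(P+R) = 2·TP/(2·TP+FP+FN) = 186/(186+30+37) = 186/253 = 0.7352

0.7352


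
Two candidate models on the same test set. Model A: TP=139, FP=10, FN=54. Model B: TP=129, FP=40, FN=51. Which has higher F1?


Model A: P=139/149=0.9329, R=139/193=0.7202, F1=2PR/(P+R)=2TP/(2TP+FP+FN)=278/342=0.8129
Model B: P=129/169=0.7633, R=129/180=0.7167, F1=2PR/(P+R)=2TP/(2TP+FP+FN)=258/349=0.7393
0.8129 > 0.7393 → Model A

Model A


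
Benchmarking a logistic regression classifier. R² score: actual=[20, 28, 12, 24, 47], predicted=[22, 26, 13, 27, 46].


ȳ = 26.2
SS_res = Σ(y-ŷ)² = 19
SS_tot = Σ(y-ȳ)² = 680.8
R² = 1 - SS_res/SS_tot = 1 - 0.0279 = 0.9721

0.9721


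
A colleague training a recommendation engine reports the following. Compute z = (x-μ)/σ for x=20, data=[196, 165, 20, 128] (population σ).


μ = 127.25, σ = 66.4356
z = (20 - 127.25)/66.4356 = -1.6143

-1.6143


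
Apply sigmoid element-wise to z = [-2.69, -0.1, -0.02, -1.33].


σ(-2.69) = 1/(1+e^2.69) = 0.0636
σ(-0.1) = 1/(1+e^0.1) = 0.475
σ(-0.02) = 1/(1+e^0.02) = 0.495
σ(-1.33) = 1/(1+e^1.33) = 0.2092
result = [0.0636, 0.475, 0.495, 0.2092]

[0.0636, 0.475, 0.495, 0.2092]


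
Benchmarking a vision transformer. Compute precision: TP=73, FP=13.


Precision = TP/(TP+FP)
= 73/(73+13)
= 73/86 = 84.88%

84.88%


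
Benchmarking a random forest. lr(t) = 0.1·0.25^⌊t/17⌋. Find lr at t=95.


n_drops = ⌊95/17⌋ = 5
lr = 0.1·0.25^5 = 0.1·0.0009765625 = 0.00009765625

0.00009765625


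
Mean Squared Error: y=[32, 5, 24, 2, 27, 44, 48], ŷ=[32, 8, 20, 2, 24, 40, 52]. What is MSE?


Squared errors: (32-32)²=0, (5-8)²=9, (24-20)²=16, (2-2)²=0, (27-24)²=9, (44-40)²=16, (48-52)²=16
Sum = 66
MSE = 66/7 = 66/7

66/7


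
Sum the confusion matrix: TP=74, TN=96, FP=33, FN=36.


Total = TP + TN + FP + FN
= 74 + 96 + 33 + 36
= 239
(Predicted positive: 107, predicted negative: 132)

239


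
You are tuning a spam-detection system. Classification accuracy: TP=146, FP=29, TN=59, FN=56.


Accuracy = (TP+TN)/(TP+TN+FP+FN)
= (146+59)/(290)
= 205/290 = 70.69%

70.69%


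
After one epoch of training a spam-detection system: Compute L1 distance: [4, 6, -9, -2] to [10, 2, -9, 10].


d = |4-10| + |6-2| + |-9+ 9| + |-2-10|
  = 6 + 4 + 0 + 12
  = 22

22


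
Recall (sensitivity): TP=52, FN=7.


Recall = TP/(TP+FN)
= 52/(52+7)
= 52/59 = 88.14%

88.14%


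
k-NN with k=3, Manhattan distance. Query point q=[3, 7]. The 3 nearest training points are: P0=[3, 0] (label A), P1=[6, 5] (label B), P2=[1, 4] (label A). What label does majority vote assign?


d(q,P0) = 7  (label A)
d(q,P1) = 5  (label B)
d(q,P2) = 5  (label A)
Votes: A=2, B=1
Majority → A

A


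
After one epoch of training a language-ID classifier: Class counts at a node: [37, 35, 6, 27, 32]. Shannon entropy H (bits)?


Probabilities: [37/137, 35/137, 6/137, 27/137, 32/137] ≈ [0.2701, 0.2555, 0.0438, 0.1971, 0.2336]
H = -((37/137)·log₂(37/137) + (35/137)·log₂(35/137) + (6/137)·log₂(6/137) + (27/137)·log₂(27/137) + (32/137)·log₂(32/137))
  = 2.1625 bits

2.1625 bits


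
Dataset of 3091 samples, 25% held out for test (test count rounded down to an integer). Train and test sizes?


Test = ⌊3091·25/100⌋ = 772
Train = 3091 - 772 = 2319

Train: 2319, Test: 772


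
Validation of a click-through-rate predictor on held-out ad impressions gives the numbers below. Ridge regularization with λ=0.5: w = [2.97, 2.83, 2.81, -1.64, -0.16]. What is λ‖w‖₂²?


‖w‖₂² = (2.97)² + (2.83)² + (2.81)² + (-1.64)² + (-0.16)²
     = 8.8209 + 8.0089 + 7.8961 + 2.6896 + 0.0256
     = 27.4411
λ·‖w‖₂² = 0.5·27.4411 = 13.72055

13.72055


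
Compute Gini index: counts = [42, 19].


Probabilities: [42/61, 19/61] ≈ [0.6885, 0.3115]
Σpᵢ² = (1764 + 361)/61² = 2125/3721
Gini = 1 - Σpᵢ² = 1 - 2125/3721 = 0.4289

0.4289


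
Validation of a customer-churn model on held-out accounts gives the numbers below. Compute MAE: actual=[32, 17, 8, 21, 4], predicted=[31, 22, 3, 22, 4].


Absolute errors: |32-31|=1, |17-22|=5, |8-3|=5, |21-22|=1, |4-4|=0
Sum = 12
MAE = 12/5 = 12/5

12/5


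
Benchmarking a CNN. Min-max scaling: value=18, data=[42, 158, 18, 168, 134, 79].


min=18, max=168
(18-18)/(168-18) = 0/150 = 0.0

0.0


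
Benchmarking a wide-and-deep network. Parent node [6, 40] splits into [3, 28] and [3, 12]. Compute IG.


Parent = [6, 40], H_parent = 0.5586
H_left = 0.4587 (n=31), H_right = 0.7219 (n=15)
H_children = (31/46)·0.4587 + (15/46)·0.7219 = 0.5445
IG = 0.5586 - 0.5445 = 0.0141

0.0141


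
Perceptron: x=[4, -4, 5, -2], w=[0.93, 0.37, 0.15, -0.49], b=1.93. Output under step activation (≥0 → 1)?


z = (4)·(0.93) + (-4)·(0.37) + (5)·(0.15) + (-2)·(-0.49) + 1.93
  = 5.9
step(z) = 1 (z≥0)

1


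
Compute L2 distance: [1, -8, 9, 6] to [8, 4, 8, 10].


d = √((1-8)² + (-8-4)² + (9-8)² + (6-10)²)
  = √(49 + 144 + 1 + 16)
  = √210 = 14.4914

14.4914


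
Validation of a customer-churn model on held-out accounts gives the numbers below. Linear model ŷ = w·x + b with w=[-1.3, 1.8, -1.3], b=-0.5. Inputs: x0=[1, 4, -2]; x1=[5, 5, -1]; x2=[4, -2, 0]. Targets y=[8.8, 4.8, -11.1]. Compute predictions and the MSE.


ŷ0 = (-1.3)·(1) + (1.8)·(4) + (-1.3)·(-2) - 0.5 = 8.0
ŷ1 = (-1.3)·(5) + (1.8)·(5) + (-1.3)·(-1) - 0.5 = 3.3
ŷ2 = (-1.3)·(4) + (1.8)·(-2) + (-1.3)·(0) - 0.5 = -9.3
errors² = [0.64, 2.25, 3.24]
MSE = 6.1300/3 = 2.0433

2.0433


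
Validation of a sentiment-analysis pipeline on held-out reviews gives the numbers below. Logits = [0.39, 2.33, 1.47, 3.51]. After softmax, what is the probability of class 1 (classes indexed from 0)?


Exponentials: e^0.39=1.477, e^2.33=10.2779, e^1.47=4.3492, e^3.51=33.4483
Sum = 49.5524
Softmax = [0.0298, 0.2074, 0.0878, 0.675]
p[1] = 10.2779/49.5524 = 0.2074

0.2074


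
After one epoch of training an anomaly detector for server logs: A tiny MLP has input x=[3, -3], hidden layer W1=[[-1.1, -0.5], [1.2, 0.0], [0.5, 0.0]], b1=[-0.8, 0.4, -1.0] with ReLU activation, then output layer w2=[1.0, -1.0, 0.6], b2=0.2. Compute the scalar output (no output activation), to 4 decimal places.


z1[0] = (-1.1)·(3) + (-0.5)·(-3) - 0.8 = -2.6
z1[1] = (1.2)·(3) + (0.0)·(-3) + 0.4 = 4.0
z1[2] = (0.5)·(3) + (0.0)·(-3) - 1.0 = 0.5
h = ReLU(z1) = [0.0, 4.0, 0.5]
output = (1.0)·(0.0) + (-1.0)·(4.0) + (0.6)·(0.5) + 0.2 = -3.5

-3.5


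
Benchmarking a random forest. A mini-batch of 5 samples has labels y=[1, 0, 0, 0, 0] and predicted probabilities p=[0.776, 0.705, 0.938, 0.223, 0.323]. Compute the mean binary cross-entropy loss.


L[0] = -ln(0.776) = 0.2536
L[1] = -ln(1-0.705) = -ln(0.295) = 1.2208
L[2] = -ln(1-0.938) = -ln(0.062) = 2.7806
L[3] = -ln(1-0.223) = -ln(0.777) = 0.2523
L[4] = -ln(1-0.323) = -ln(0.677) = 0.3901
mean = (0.2536 + 1.2208 + 2.7806 + 0.2523 + 0.3901)/5 = 0.9795

0.9795


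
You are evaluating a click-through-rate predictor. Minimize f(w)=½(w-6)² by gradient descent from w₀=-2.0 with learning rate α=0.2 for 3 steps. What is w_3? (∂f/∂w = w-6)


step 1: grad = -2-6 = -8; w = -2 - 0.2·(-8) = -0.4
step 2: grad = -0.4-6 = -6.4; w = -0.4 - 0.2·(-6.4) = 0.88
step 3: grad = 0.88-6 = -5.12; w = 0.88 - 0.2·(-5.12) = 1.904

1.904


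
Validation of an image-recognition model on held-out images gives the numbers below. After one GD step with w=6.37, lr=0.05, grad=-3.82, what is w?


w_new = w - α·∇
= 6.37 - 0.05·-3.82
= 6.37 + 0.191
= 6.561

6.561


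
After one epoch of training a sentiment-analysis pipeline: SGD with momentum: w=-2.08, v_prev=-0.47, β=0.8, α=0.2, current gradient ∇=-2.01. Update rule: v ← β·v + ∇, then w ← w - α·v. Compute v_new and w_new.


v_new = 0.8·-0.47 - 2.01 = -0.376 - 2.01 = -2.386
w_new = -2.08 - 0.2·-2.386 = -2.08 + 0.4772 = -1.6028

v_new=-2.386, w_new=-1.6028


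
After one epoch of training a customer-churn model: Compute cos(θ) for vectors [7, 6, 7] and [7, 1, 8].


A·B = 7·7 + 6·1 + 7·8 = 111
‖A‖ = √134 = 11.5758, ‖B‖ = √114 = 10.6771
cos = 111/(√134·√114) = 111/√15276 = 0.8981

0.8981


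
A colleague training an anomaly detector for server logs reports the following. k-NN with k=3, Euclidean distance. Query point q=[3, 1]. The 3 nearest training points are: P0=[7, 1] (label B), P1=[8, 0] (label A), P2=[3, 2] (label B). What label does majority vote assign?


d(q,P0) = 4.0  (label B)
d(q,P1) = 5.099  (label A)
d(q,P2) = 1.0  (label B)
Votes: A=1, B=2
Majority → B

B


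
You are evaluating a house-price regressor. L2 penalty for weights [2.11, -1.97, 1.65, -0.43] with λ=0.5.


‖w‖₂² = (2.11)² + (-1.97)² + (1.65)² + (-0.43)²
     = 4.4521 + 3.8809 + 2.7225 + 0.1849
     = 11.2404
λ·‖w‖₂² = 0.5·11.2404 = 5.6202

5.6202


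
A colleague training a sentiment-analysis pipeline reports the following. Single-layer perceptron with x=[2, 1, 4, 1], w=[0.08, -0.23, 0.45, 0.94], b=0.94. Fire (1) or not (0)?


z = (2)·(0.08) + (1)·(-0.23) + (4)·(0.45) + (1)·(0.94) + 0.94
  = 3.61
step(z) = 1 (z≥0)

1


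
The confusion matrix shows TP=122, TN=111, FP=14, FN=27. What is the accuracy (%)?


Accuracy = (TP+TN)/(TP+TN+FP+FN)
= (122+111)/(274)
= 233/274 = 85.04%

85.04%


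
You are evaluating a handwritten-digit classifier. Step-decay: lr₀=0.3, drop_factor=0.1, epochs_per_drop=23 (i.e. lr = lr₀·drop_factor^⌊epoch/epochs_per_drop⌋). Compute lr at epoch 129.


n_drops = ⌊129/23⌋ = 5
lr = 0.3·0.1^5 = 0.3·0.00001 = 0.000003

0.000003


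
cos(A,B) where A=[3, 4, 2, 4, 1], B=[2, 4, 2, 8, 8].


A·B = 3·2 + 4·4 + 2·2 + 4·8 + 1·8 = 66
‖A‖ = √46 = 6.7823, ‖B‖ = √152 = 12.3288
cos = 66/(√46·√152) = 66/√6992 = 0.7893

0.7893


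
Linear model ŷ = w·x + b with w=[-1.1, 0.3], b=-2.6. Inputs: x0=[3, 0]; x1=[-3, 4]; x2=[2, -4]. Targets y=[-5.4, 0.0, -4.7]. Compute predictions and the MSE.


ŷ0 = (-1.1)·(3) + (0.3)·(0) - 2.6 = -5.9
ŷ1 = (-1.1)·(-3) + (0.3)·(4) - 2.6 = 1.9
ŷ2 = (-1.1)·(2) + (0.3)·(-4) - 2.6 = -6.0
errors² = [0.25, 3.61, 1.69]
MSE = 5.5500/3 = 1.85

1.85


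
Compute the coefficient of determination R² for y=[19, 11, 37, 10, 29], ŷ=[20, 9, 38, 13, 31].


ȳ = 21.2
SS_res = Σ(y-ŷ)² = 19
SS_tot = Σ(y-ȳ)² = 544.8
R² = 1 - SS_res/SS_tot = 1 - 0.0349 = 0.9651

0.9651


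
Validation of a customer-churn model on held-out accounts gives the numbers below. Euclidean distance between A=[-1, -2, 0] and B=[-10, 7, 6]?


d = √((-1+ 10)² + (-2-7)² + (0-6)²)
  = √(81 + 81 + 36)
  = √198 = 14.0712

14.0712


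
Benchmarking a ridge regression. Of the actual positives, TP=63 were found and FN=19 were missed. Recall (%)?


Recall = TP/(TP+FN)
= 63/(63+19)
= 63/82 = 76.83%

76.83%


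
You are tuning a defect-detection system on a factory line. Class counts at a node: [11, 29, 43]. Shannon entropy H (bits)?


Probabilities: [11/83, 29/83, 43/83] ≈ [0.1325, 0.3494, 0.5181]
H = -((11/83)·log₂(11/83) + (29/83)·log₂(29/83) + (43/83)·log₂(43/83))
  = 1.408 bits

1.408 bits


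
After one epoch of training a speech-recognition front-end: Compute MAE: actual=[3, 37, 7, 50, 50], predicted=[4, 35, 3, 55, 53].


Absolute errors: |3-4|=1, |37-35|=2, |7-3|=4, |50-55|=5, |50-53|=3
Sum = 15
MAE = 15/5 = 3

3


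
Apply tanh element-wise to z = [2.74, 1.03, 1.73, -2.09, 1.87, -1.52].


tanh(2.74) = 0.9917
tanh(1.03) = 0.7739
tanh(1.73) = 0.9391
tanh(-2.09) = -0.9699
tanh(1.87) = 0.9536
tanh(-1.52) = -0.9087
result = [0.9917, 0.7739, 0.9391, -0.9699, 0.9536, -0.9087]

[0.9917, 0.7739, 0.9391, -0.9699, 0.9536, -0.9087]


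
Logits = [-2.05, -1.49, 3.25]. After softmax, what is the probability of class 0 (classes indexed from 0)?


Exponentials: e^-2.05=0.1287, e^-1.49=0.2254, e^3.25=25.7903
Sum = 26.1444
Softmax = [0.0049, 0.0086, 0.9865]
p[0] = 0.1287/26.1444 = 0.0049

0.0049


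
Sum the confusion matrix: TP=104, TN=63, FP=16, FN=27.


Total = TP + TN + FP + FN
= 104 + 63 + 16 + 27
= 210
(Predicted positive: 120, predicted negative: 90)

210


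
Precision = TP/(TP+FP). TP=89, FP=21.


Precision = TP/(TP+FP)
= 89/(89+21)
= 89/110 = 80.91%

80.91%


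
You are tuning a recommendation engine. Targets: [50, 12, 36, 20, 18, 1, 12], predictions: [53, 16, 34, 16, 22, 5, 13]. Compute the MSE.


Squared errors: (50-53)²=9, (12-16)²=16, (36-34)²=4, (20-16)²=16, (18-22)²=16, (1-5)²=16, (12-13)²=1
Sum = 78
MSE = 78/7 = 78/7

78/7


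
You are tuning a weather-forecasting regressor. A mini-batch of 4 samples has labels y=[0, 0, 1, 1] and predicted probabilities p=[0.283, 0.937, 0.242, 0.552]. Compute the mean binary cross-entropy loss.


L[0] = -ln(1-0.283) = -ln(0.717) = 0.3327
L[1] = -ln(1-0.937) = -ln(0.063) = 2.7646
L[2] = -ln(0.242) = 1.4188
L[3] = -ln(0.552) = 0.5942
mean = (0.3327 + 2.7646 + 1.4188 + 0.5942)/4 = 1.2776

1.2776


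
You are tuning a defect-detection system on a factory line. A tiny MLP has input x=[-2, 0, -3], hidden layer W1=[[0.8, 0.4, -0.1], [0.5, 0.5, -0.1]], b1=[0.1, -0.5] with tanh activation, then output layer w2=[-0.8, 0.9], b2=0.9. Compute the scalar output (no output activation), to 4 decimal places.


z1[0] = (0.8)·(-2) + (0.4)·(0) + (-0.1)·(-3) + 0.1 = -1.2
z1[1] = (0.5)·(-2) + (0.5)·(0) + (-0.1)·(-3) - 0.5 = -1.2
h = tanh(z1) = [-0.8337, -0.8337]
output = (-0.8)·(-0.8337) + (0.9)·(-0.8337) + 0.9 = 0.8166

0.8166


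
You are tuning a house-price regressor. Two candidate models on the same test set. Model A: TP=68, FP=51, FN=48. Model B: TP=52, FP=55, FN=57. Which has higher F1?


Model A: P=68/119=0.5714, R=68/116=0.5862, F1=2PR/(P+R)=2TP/(2TP+FP+FN)=136/235=0.5787
Model B: P=52/107=0.486, R=52/109=0.4771, F1=2PR/(P+R)=2TP/(2TP+FP+FN)=104/216=0.4815
0.5787 > 0.4815 → Model A

Model A


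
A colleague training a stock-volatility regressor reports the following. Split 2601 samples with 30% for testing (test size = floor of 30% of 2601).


Test = ⌊2601·30/100⌋ = 780
Train = 2601 - 780 = 1821

Train: 1821, Test: 780


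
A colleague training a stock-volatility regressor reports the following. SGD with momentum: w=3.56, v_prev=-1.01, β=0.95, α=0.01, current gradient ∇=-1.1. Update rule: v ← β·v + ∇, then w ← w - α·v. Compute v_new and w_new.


v_new = 0.95·-1.01 - 1.1 = -0.9595 - 1.1 = -2.0595
w_new = 3.56 - 0.01·-2.0595 = 3.56 + 0.020595 = 3.580595

v_new=-2.0595, w_new=3.580595


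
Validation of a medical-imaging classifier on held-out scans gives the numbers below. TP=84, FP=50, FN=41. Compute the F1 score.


Precision = 84/134 = 0.6269
Recall = 84/125 = 0.672
F1 = 2·P·R/(P+R) = 2·TP/(2·TP+FP+FN) = 168/(168+50+41) = 168/259 = 0.6486

0.6486


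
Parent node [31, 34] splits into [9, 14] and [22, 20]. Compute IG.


Parent = [31, 34], H_parent = 0.9985
H_left = 0.9656 (n=23), H_right = 0.9984 (n=42)
H_children = (23/65)·0.9656 + (42/65)·0.9984 = 0.9868
IG = 0.9985 - 0.9868 = 0.0117

0.0117


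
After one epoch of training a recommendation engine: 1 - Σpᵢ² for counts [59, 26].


Probabilities: [59/85, 26/85] ≈ [0.6941, 0.3059]
Σpᵢ² = (3481 + 676)/85² = 4157/7225
Gini = 1 - Σpᵢ² = 1 - 4157/7225 = 0.4246

0.4246


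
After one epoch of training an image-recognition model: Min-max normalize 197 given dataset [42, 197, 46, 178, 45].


min=42, max=197
(197-42)/(197-42) = 155/155 = 1.0

1.0


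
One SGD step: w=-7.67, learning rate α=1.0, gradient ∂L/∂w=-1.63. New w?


w_new = w - α·∇
= -7.67 - 1.0·-1.63
= -7.67 + 1.63
= -6.04

-6.04


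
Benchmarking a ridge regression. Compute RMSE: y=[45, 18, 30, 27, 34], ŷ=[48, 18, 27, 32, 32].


MSE = 47/5 = 9.4
RMSE = √(47/5) = 3.0659

3.0659


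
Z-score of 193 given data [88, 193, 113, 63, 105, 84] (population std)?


μ = 107.6667, σ = 41.3508
z = (193 - 107.6667)/41.3508 = 2.0636

2.0636


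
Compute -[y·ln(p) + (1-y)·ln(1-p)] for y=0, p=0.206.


BCE = -[y·ln(p) + (1-y)·ln(1-p)]
= -0 - 1·ln(1-0.206)
= -ln(0.794) = 0.2307

0.2307


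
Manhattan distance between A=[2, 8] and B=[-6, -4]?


d = |2+ 6| + |8+ 4|
  = 8 + 12
  = 20

20


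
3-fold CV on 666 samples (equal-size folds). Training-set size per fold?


Fold size = 666/3 = 222
Training per fold = 666 - 222 = 444

444


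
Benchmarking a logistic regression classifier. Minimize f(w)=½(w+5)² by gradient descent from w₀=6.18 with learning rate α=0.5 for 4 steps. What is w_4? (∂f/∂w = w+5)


step 1: grad = 6.18+5 = 11.18; w = 6.18 - 0.5·(11.18) = 0.59
step 2: grad = 0.59+5 = 5.59; w = 0.59 - 0.5·(5.59) = -2.205
step 3: grad = -2.205+5 = 2.795; w = -2.205 - 0.5·(2.795) = -3.6025
step 4: grad = -3.6025+5 = 1.3975; w = -3.6025 - 0.5·(1.3975) = -4.30125

-4.30125


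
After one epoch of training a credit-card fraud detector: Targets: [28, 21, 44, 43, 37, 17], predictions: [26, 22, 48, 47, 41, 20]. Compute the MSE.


Squared errors: (28-26)²=4, (21-22)²=1, (44-48)²=16, (43-47)²=16, (37-41)²=16, (17-20)²=9
Sum = 62
MSE = 62/6 = 31/3

31/3


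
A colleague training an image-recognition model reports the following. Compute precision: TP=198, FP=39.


Precision = TP/(TP+FP)
= 198/(198+39)
= 198/237 = 83.54%

83.54%


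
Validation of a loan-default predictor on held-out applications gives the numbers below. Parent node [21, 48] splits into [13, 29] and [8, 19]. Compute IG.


Parent = [21, 48], H_parent = 0.8865
H_left = 0.8926 (n=42), H_right = 0.8767 (n=27)
H_children = (42/69)·0.8926 + (27/69)·0.8767 = 0.8864
IG = 0.8865 - 0.8864 = 0.0001

0.0001


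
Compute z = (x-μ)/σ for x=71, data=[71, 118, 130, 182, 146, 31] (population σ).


μ = 113, σ = 49.4166
z = (71 - 113)/49.4166 = -0.8499

-0.8499


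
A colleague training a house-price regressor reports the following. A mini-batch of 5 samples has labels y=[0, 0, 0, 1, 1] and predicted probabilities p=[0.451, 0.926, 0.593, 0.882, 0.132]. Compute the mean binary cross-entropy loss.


L[0] = -ln(1-0.451) = -ln(0.549) = 0.5997
L[1] = -ln(1-0.926) = -ln(0.074) = 2.6037
L[2] = -ln(1-0.593) = -ln(0.407) = 0.8989
L[3] = -ln(0.882) = 0.1256
L[4] = -ln(0.132) = 2.025
mean = (0.5997 + 2.6037 + 0.8989 + 0.1256 + 2.025)/5 = 1.2506

1.2506


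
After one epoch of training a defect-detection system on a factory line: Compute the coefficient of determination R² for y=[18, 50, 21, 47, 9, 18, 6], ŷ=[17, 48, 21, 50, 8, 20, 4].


ȳ = 24.1429
SS_res = Σ(y-ŷ)² = 23
SS_tot = Σ(y-ȳ)² = 1834.86
R² = 1 - SS_res/SS_tot = 1 - 0.0125 = 0.9875

0.9875


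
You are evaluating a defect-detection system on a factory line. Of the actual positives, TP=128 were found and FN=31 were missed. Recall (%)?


Recall = TP/(TP+FN)
= 128/(128+31)
= 128/159 = 80.5%

80.5%


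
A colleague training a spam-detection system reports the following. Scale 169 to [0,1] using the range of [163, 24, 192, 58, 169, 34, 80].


min=24, max=192
(169-24)/(192-24) = 145/168 = 0.8631

0.8631


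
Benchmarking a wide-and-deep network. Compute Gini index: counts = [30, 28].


Probabilities: [30/58, 28/58] ≈ [0.5172, 0.4828]
Σpᵢ² = (900 + 784)/58² = 1684/3364
Gini = 1 - Σpᵢ² = 1 - 1684/3364 = 0.4994

0.4994


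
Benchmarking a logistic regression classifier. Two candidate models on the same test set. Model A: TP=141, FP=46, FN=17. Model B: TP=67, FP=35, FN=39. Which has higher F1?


Model A: P=141/187=0.754, R=141/158=0.8924, F1=2PR/(P+R)=2TP/(2TP+FP+FN)=282/345=0.8174
Model B: P=67/102=0.6569, R=67/106=0.6321, F1=2PR/(P+R)=2TP/(2TP+FP+FN)=134/208=0.6442
0.8174 > 0.6442 → Model A

Model A


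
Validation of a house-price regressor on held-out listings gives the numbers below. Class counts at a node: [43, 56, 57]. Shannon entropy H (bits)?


Probabilities: [43/156, 56/156, 57/156] ≈ [0.2756, 0.359, 0.3654]
H = -((43/156)·log₂(43/156) + (56/156)·log₂(56/156) + (57/156)·log₂(57/156))
  = 1.5738 bits

1.5738 bits


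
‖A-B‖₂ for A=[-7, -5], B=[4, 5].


d = √((-7-4)² + (-5-5)²)
  = √(121 + 100)
  = √221 = 14.8661

14.8661


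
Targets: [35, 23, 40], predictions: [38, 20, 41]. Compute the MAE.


Absolute errors: |35-38|=3, |23-20|=3, |40-41|=1
Sum = 7
MAE = 7/3 = 7/3

7/3


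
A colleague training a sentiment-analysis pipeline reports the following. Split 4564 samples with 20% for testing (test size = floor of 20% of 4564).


Test = ⌊4564·20/100⌋ = 912
Train = 4564 - 912 = 3652

Train: 3652, Test: 912


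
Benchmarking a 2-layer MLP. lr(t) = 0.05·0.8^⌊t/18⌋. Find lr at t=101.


n_drops = ⌊101/18⌋ = 5
lr = 0.05·0.8^5 = 0.05·0.32768 = 0.016384

0.016384


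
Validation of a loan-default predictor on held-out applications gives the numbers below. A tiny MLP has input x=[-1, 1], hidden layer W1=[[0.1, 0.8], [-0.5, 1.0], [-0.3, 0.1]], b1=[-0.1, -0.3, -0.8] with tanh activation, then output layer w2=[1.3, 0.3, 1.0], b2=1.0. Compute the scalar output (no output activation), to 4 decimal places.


z1[0] = (0.1)·(-1) + (0.8)·(1) - 0.1 = 0.6
z1[1] = (-0.5)·(-1) + (1.0)·(1) - 0.3 = 1.2
z1[2] = (-0.3)·(-1) + (0.1)·(1) - 0.8 = -0.4
h = tanh(z1) = [0.537, 0.8337, -0.3799]
output = (1.3)·(0.537) + (0.3)·(0.8337) + (1.0)·(-0.3799) + 1.0 = 1.5683

1.5683


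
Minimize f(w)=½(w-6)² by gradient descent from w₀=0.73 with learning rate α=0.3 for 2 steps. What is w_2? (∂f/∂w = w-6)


step 1: grad = 0.73-6 = -5.27; w = 0.73 - 0.3·(-5.27) = 2.311
step 2: grad = 2.311-6 = -3.689; w = 2.311 - 0.3·(-3.689) = 3.4177

3.4177


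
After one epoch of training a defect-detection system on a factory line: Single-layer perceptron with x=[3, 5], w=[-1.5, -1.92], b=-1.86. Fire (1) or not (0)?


z = (3)·(-1.5) + (5)·(-1.92) - 1.86
  = -15.96
step(z) = 0 (z<0)

0


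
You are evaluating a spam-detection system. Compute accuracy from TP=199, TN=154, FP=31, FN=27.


Accuracy = (TP+TN)/(TP+TN+FP+FN)
= (199+154)/(411)
= 353/411 = 85.89%

85.89%


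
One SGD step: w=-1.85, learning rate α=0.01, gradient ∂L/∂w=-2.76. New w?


w_new = w - α·∇
= -1.85 - 0.01·-2.76
= -1.85 + 0.0276
= -1.8224

-1.8224


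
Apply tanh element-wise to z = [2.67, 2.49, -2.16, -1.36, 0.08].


tanh(2.67) = 0.9905
tanh(2.49) = 0.9863
tanh(-2.16) = -0.9737
tanh(-1.36) = -0.8764
tanh(0.08) = 0.0798
result = [0.9905, 0.9863, -0.9737, -0.8764, 0.0798]

[0.9905, 0.9863, -0.9737, -0.8764, 0.0798]


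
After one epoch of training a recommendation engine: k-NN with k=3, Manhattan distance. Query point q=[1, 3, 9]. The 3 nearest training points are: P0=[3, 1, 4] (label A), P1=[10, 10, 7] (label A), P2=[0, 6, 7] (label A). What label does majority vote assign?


d(q,P0) = 9  (label A)
d(q,P1) = 18  (label A)
d(q,P2) = 6  (label A)
Votes: A=3, B=0
Majority → A

A


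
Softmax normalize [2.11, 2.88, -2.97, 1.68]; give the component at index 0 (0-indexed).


Exponentials: e^2.11=8.2482, e^2.88=17.8143, e^-2.97=0.0513, e^1.68=5.3656
Sum = 31.4794
Softmax = [0.262, 0.5659, 0.0016, 0.1704]
p[0] = 8.2482/31.4794 = 0.262

0.262


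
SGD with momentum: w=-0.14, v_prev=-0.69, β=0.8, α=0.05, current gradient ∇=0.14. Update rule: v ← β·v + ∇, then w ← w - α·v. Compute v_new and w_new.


v_new = 0.8·-0.69 + 0.14 = -0.552 + 0.14 = -0.412
w_new = -0.14 - 0.05·-0.412 = -0.14 + 0.0206 = -0.1194

v_new=-0.412, w_new=-0.1194


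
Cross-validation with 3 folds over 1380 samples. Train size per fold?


Fold size = 1380/3 = 460
Training per fold = 1380 - 460 = 920

920


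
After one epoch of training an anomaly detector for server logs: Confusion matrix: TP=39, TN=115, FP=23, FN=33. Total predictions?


Total = TP + TN + FP + FN
= 39 + 115 + 23 + 33
= 210
(Predicted positive: 62, predicted negative: 148)

210


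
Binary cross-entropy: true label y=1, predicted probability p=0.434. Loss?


BCE = -[y·ln(p) + (1-y)·ln(1-p)]
= -1·ln(0.434) - 0
= -ln(0.434) = 0.8347

0.8347


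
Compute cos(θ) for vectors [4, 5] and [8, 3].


A·B = 4·8 + 5·3 = 47
‖A‖ = √41 = 6.4031, ‖B‖ = √73 = 8.544
cos = 47/(√41·√73) = 47/√2993 = 0.8591

0.8591


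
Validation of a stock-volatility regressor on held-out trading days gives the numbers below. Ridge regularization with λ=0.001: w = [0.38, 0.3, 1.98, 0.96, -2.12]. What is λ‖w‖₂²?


‖w‖₂² = (0.38)² + (0.3)² + (1.98)² + (0.96)² + (-2.12)²
     = 0.1444 + 0.09 + 3.9204 + 0.9216 + 4.4944
     = 9.5708
λ·‖w‖₂² = 0.001·9.5708 = 0.009571

0.009571


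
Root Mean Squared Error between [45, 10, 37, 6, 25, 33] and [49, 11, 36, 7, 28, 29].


MSE = 44/6 = 7.3333
RMSE = √(44/6) = 2.708

2.708


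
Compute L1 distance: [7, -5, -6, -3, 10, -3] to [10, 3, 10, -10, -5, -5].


d = |7-10| + |-5-3| + |-6-10| + |-3+ 10| + |10+ 5| + |-3+ 5|
  = 3 + 8 + 16 + 7 + 15 + 2
  = 51

51


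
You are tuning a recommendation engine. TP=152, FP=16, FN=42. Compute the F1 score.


Precision = 152/168 = 0.9048
Recall = 152/194 = 0.7835
F1 = 2·P·R/(P+R) = 2·TP/(2·TP+FP+FN) = 304/(304+16+42) = 304/362 = 0.8398

0.8398


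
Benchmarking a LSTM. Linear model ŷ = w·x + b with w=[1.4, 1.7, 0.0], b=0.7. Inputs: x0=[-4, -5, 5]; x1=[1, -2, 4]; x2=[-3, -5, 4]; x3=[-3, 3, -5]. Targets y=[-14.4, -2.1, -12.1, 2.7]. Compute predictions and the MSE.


ŷ0 = (1.4)·(-4) + (1.7)·(-5) + (0.0)·(5) + 0.7 = -13.4
ŷ1 = (1.4)·(1) + (1.7)·(-2) + (0.0)·(4) + 0.7 = -1.3
ŷ2 = (1.4)·(-3) + (1.7)·(-5) + (0.0)·(4) + 0.7 = -12.0
ŷ3 = (1.4)·(-3) + (1.7)·(3) + (0.0)·(-5) + 0.7 = 1.6
errors² = [1.0, 0.64, 0.01, 1.21]
MSE = 2.8600/4 = 0.715

0.715


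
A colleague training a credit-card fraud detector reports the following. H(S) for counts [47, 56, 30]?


Probabilities: [47/133, 56/133, 30/133] ≈ [0.3534, 0.4211, 0.2256]
H = -((47/133)·log₂(47/133) + (56/133)·log₂(56/133) + (30/133)·log₂(30/133))
  = 1.5404 bits

1.5404 bits


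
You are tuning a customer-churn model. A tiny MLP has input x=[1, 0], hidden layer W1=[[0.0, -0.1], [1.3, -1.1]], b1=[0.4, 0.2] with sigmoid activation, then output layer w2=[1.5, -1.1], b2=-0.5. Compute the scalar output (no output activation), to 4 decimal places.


z1[0] = (0.0)·(1) + (-0.1)·(0) + 0.4 = 0.4
z1[1] = (1.3)·(1) + (-1.1)·(0) + 0.2 = 1.5
h = sigmoid(z1) = [0.5987, 0.8176]
output = (1.5)·(0.5987) + (-1.1)·(0.8176) - 0.5 = -0.5013

-0.5013


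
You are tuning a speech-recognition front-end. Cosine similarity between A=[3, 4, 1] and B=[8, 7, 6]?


A·B = 3·8 + 4·7 + 1·6 = 58
‖A‖ = √26 = 5.099, ‖B‖ = √149 = 12.2066
cos = 58/(√26·√149) = 58/√3874 = 0.9319

0.9319


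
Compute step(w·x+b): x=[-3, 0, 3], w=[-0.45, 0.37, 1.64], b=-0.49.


z = (-3)·(-0.45) + (0)·(0.37) + (3)·(1.64) - 0.49
  = 5.78
step(z) = 1 (z≥0)

1


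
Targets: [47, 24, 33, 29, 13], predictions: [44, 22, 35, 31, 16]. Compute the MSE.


Squared errors: (47-44)²=9, (24-22)²=4, (33-35)²=4, (29-31)²=4, (13-16)²=9
Sum = 30
MSE = 30/5 = 6

6


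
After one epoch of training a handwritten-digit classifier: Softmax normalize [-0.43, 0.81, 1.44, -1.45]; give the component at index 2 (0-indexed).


Exponentials: e^-0.43=0.6505, e^0.81=2.2479, e^1.44=4.2207, e^-1.45=0.2346
Sum = 7.3537
Softmax = [0.0885, 0.3057, 0.574, 0.0319]
p[2] = 4.2207/7.3537 = 0.574

0.574


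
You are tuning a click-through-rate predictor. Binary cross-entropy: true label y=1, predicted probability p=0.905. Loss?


BCE = -[y·ln(p) + (1-y)·ln(1-p)]
= -1·ln(0.905) - 0
= -ln(0.905) = 0.0998

0.0998


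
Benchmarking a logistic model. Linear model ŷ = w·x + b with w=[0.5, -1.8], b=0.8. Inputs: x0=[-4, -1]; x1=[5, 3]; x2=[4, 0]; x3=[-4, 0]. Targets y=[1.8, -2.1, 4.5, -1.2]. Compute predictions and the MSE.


ŷ0 = (0.5)·(-4) + (-1.8)·(-1) + 0.8 = 0.6
ŷ1 = (0.5)·(5) + (-1.8)·(3) + 0.8 = -2.1
ŷ2 = (0.5)·(4) + (-1.8)·(0) + 0.8 = 2.8
ŷ3 = (0.5)·(-4) + (-1.8)·(0) + 0.8 = -1.2
errors² = [1.44, 0.0, 2.89, 0.0]
MSE = 4.3300/4 = 1.0825

1.0825


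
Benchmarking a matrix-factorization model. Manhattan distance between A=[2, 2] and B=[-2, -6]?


d = |2+ 2| + |2+ 6|
  = 4 + 8
  = 12

12


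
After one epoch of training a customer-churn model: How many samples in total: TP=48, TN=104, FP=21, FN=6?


Total = TP + TN + FP + FN
= 48 + 104 + 21 + 6
= 179
(Predicted positive: 69, predicted negative: 110)

179


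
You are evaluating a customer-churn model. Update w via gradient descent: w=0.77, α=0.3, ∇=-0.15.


w_new = w - α·∇
= 0.77 - 0.3·-0.15
= 0.77 + 0.045
= 0.815

0.815


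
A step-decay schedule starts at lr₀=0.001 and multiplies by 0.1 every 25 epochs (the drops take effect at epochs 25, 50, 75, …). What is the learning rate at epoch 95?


n_drops = ⌊95/25⌋ = 3
lr = 0.001·0.1^3 = 0.001·0.001 = 0.000001

0.000001


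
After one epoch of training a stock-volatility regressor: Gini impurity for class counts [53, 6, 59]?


Probabilities: [53/118, 6/118, 59/118] ≈ [0.4492, 0.0508, 0.5]
Σpᵢ² = (2809 + 36 + 3481)/118² = 6326/13924
Gini = 1 - Σpᵢ² = 1 - 6326/13924 = 0.5457

0.5457


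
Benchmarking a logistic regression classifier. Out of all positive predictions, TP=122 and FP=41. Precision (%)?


Precision = TP/(TP+FP)
= 122/(122+41)
= 122/163 = 74.85%

74.85%


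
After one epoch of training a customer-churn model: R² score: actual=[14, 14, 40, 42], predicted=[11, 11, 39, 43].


ȳ = 27.5
SS_res = Σ(y-ŷ)² = 20
SS_tot = Σ(y-ȳ)² = 731
R² = 1 - SS_res/SS_tot = 1 - 0.0274 = 0.9726

0.9726


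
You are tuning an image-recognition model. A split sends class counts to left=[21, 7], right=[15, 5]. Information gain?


Parent = [36, 12], H_parent = 0.8113
H_left = 0.8113 (n=28), H_right = 0.8113 (n=20)
H_children = (28/48)·0.8113 + (20/48)·0.8113 = 0.8113
IG = 0.8113 - 0.8113 = 0.0

0.0


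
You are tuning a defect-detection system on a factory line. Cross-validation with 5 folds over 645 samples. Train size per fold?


Fold size = 645/5 = 129
Training per fold = 645 - 129 = 516

516


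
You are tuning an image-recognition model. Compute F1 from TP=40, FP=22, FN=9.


Precision = 40/62 = 0.6452
Recall = 40/49 = 0.8163
F1 = 2·P·R/(P+R) = 2·TP/(2·TP+FP+FN) = 80/(80+22+9) = 80/111 = 0.7207

0.7207


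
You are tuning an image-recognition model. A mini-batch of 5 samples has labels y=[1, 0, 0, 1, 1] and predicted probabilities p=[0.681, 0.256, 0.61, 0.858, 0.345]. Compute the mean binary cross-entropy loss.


L[0] = -ln(0.681) = 0.3842
L[1] = -ln(1-0.256) = -ln(0.744) = 0.2957
L[2] = -ln(1-0.61) = -ln(0.39) = 0.9416
L[3] = -ln(0.858) = 0.1532
L[4] = -ln(0.345) = 1.0642
mean = (0.3842 + 0.2957 + 0.9416 + 0.1532 + 1.0642)/5 = 0.5678

0.5678
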